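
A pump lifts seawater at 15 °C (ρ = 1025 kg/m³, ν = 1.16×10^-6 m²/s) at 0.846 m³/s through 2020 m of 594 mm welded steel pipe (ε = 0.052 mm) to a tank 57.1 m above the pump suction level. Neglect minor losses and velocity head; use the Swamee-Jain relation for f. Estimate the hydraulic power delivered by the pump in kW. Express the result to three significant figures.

V = 4Q/(πD²) = 3.053 m/s; Re = 1.56×10^6; ε/D = 8.75×10^-5; f = 0.01286
h_f = f(L/D)V²/2g = 20.77 m
Total head H = z + h_f = 57.1 + 20.77 = 77.87 m
P_hyd = ρgQH = 1025·9.81·0.846·77.87 = 662.4 kW

P_hyd ≈ 662 kW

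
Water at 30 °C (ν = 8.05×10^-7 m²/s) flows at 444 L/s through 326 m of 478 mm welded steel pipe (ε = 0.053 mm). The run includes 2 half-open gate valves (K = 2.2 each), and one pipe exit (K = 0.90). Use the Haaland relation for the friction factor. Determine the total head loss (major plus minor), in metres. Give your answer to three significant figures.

H_L ≈ 4.45 m

V = 4Q/(πD²) = 2.474 m/s; V²/2g = 0.3120 m
Re = 1.47×10^6, ε/D = 1.11×10^-4 → f = 0.01314 (Haaland)
Major: h_f = f(L/D)·V²/2g = 0.01314·682.0·0.3120 = 2.796 m
Minor: ΣK = 5.30; h_m = ΣK·V²/2g = 1.654 m
Total H_L = 2.796 + 1.654 = 4.449 m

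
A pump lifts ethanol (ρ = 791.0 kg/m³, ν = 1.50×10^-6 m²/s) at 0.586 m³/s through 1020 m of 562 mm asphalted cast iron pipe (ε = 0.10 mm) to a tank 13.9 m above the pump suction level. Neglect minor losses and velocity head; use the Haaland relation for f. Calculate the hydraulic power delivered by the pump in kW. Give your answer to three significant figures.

P_hyd ≈ 97.1 kW

V = 4Q/(πD²) = 2.362 m/s; Re = 8.85×10^5; ε/D = 1.78×10^-4; f = 0.01445
h_f = f(L/D)V²/2g = 7.460 m
Total head H = z + h_f = 13.9 + 7.460 = 21.36 m
P_hyd = ρgQH = 791.0·9.81·0.586·21.36 = 97.13 kW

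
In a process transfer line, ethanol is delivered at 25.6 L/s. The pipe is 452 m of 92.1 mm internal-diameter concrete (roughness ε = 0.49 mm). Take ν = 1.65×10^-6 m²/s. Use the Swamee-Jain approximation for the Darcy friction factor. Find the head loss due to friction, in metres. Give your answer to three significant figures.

V = 4Q/(πD²) = 4·0.0256/(π·0.0921²) = 3.843 m/s
Re = VD/ν = 3.843·0.0921/1.65×10^-6 = 2.14×10^5 → turbulent
ε/D = 0.49/92.1 = 0.00532
Swamee-Jain: f = 0.03154
h_f = f(L/D)V²/(2g) = 0.03154·(452/0.0921)·3.843²/(2·9.81) = 116.5 m

h_f ≈ 116 m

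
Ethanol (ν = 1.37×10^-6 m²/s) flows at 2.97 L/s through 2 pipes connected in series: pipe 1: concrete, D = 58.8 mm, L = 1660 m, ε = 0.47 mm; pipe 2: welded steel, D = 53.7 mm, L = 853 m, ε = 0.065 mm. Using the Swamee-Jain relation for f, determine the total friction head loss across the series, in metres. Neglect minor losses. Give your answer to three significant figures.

H ≈ 98.1 m

Pipe 1: V = 1.094 m/s, Re = 4.69×10^4, ε/D = 0.00799, f = 0.03702, h_1 = f(L/D)V²/2g = 63.72 m
Pipe 2: V = 1.311 m/s, Re = 5.14×10^4, ε/D = 0.00121, f = 0.02469, h_2 = f(L/D)V²/2g = 34.37 m
Series → Q common, losses add: H = Σh = 98.09 m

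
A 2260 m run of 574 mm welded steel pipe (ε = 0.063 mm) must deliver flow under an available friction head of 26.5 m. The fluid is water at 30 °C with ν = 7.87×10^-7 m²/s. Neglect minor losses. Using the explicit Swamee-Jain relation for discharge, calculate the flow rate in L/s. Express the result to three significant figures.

Q ≈ 829 L/s

Swamee-Jain (Type II): Q = -0.965·√(gD⁵h_f/L)·ln[ε/(3.7D) + √(3.17ν²L/(gD³h_f))]
√(gD⁵h_f/L) = √(9.81·0.574⁵·26.5/2260) = 0.08466
ε/(3.7D) = 2.97×10^-5; √(3.17ν²L/(gD³h_f)) = 9.50×10^-6
Q = -0.965·0.08466·ln(3.916×10^-5) = 0.8290 m³/s
Check: V = 3.20 m/s, Re = 2.34×10^6, f = 0.01295, h_f = 26.7 m ≈ 26.5 m ✓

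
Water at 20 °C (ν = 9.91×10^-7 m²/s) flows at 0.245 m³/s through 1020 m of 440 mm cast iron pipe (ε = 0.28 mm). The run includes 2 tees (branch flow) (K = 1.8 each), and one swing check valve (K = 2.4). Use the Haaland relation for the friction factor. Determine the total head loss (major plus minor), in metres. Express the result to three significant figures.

H_L ≈ 6.37 m

V = 4Q/(πD²) = 1.611 m/s; V²/2g = 0.1323 m
Re = 7.15×10^5, ε/D = 6.36×10^-4 → f = 0.01819 (Haaland)
Major: h_f = f(L/D)·V²/2g = 0.01819·2318·0.1323 = 5.579 m
Minor: ΣK = 6.00; h_m = ΣK·V²/2g = 0.7940 m
Total H_L = 5.579 + 0.7940 = 6.373 m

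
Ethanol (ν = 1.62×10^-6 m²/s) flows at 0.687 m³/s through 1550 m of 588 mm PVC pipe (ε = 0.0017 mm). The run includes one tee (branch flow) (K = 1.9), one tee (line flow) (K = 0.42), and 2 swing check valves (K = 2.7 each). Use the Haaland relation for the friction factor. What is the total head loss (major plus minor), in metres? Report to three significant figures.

V = 4Q/(πD²) = 2.530 m/s; V²/2g = 0.3262 m
Re = 9.18×10^5, ε/D = 2.89×10^-6 → f = 0.01180 (Haaland)
Major: h_f = f(L/D)·V²/2g = 0.01180·2636·0.3262 = 10.15 m
Minor: ΣK = 7.72; h_m = ΣK·V²/2g = 2.519 m
Total H_L = 10.15 + 2.519 = 12.66 m

H_L ≈ 12.7 m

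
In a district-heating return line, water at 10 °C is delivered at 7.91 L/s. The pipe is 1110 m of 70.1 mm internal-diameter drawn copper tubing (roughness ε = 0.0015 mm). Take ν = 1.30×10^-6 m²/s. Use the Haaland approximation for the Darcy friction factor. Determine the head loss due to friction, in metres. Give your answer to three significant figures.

h_f ≈ 59.5 m

V = 4Q/(πD²) = 4·0.00791/(π·0.0701²) = 2.050 m/s
Re = VD/ν = 2.050·0.0701/1.30×10^-6 = 1.11×10^5 → turbulent
ε/D = 0.0015/70.1 = 2.14×10^-5
Haaland: f = 0.01755
h_f = f(L/D)V²/(2g) = 0.01755·(1110/0.0701)·2.050²/(2·9.81) = 59.48 m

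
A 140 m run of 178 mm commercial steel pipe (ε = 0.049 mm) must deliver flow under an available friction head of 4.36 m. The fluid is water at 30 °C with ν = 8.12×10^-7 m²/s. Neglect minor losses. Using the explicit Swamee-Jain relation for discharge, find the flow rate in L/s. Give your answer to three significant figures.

Q ≈ 65.0 L/s

Swamee-Jain (Type II): Q = -0.965·√(gD⁵h_f/L)·ln[ε/(3.7D) + √(3.17ν²L/(gD³h_f))]
√(gD⁵h_f/L) = √(9.81·0.178⁵·4.36/140) = 0.007389
ε/(3.7D) = 7.44×10^-5; √(3.17ν²L/(gD³h_f)) = 3.48×10^-5
Q = -0.965·0.007389·ln(1.092×10^-4) = 0.06504 m³/s
Check: V = 2.61 m/s, Re = 5.73×10^5, f = 0.01602, h_f = 4.39 m ≈ 4.36 m ✓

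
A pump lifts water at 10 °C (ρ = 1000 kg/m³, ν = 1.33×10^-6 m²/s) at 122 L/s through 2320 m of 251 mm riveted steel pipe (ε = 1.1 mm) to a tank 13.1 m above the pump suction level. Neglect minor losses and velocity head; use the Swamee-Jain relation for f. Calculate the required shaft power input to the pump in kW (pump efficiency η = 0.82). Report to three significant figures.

P_shaft ≈ 143 kW

V = 4Q/(πD²) = 2.466 m/s; Re = 4.65×10^5; ε/D = 0.00438; f = 0.02952
h_f = f(L/D)V²/2g = 84.54 m
Total head H = z + h_f = 13.1 + 84.54 = 97.64 m
P_hyd = ρgQH = 1000·9.81·0.122·97.64 = 116.9 kW
P_shaft = P_hyd/η = 116.9/0.82 = 142.5 kW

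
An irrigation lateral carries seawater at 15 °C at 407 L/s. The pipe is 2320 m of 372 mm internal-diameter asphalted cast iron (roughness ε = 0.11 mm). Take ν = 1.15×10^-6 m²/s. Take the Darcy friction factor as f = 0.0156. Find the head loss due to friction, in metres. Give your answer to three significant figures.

V = 4Q/(πD²) = 4·0.407/(π·0.372²) = 3.745 m/s
h_f = f(L/D)V²/(2g) = 0.01560·(2320/0.372)·3.745²/(2·9.81) = 69.54 m

h_f ≈ 69.5 m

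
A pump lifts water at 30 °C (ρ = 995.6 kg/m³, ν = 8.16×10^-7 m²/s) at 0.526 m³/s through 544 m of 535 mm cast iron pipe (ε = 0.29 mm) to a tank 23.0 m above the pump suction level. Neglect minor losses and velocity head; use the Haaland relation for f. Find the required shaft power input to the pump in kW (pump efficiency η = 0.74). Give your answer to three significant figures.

V = 4Q/(πD²) = 2.340 m/s; Re = 1.53×10^6; ε/D = 5.42×10^-4; f = 0.01731
h_f = f(L/D)V²/2g = 4.913 m
Total head H = z + h_f = 23.0 + 4.913 = 27.91 m
P_hyd = ρgQH = 995.6·9.81·0.526·27.91 = 143.4 kW
P_shaft = P_hyd/η = 143.4/0.74 = 193.8 kW

P_shaft ≈ 194 kW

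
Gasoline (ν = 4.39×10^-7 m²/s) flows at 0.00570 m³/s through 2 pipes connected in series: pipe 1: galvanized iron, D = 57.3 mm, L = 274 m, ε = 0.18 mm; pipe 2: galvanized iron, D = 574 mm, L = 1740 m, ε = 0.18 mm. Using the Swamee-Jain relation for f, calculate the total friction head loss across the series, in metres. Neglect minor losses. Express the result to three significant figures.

Pipe 1: V = 2.210 m/s, Re = 2.89×10^5, ε/D = 0.00314, f = 0.02711, h_1 = f(L/D)V²/2g = 32.28 m
Pipe 2: V = 0.02203 m/s, Re = 2.88×10^4, ε/D = 3.14×10^-4, f = 0.02452, h_2 = f(L/D)V²/2g = 0.001838 m
Series → Q common, losses add: H = Σh = 32.29 m

H ≈ 32.3 m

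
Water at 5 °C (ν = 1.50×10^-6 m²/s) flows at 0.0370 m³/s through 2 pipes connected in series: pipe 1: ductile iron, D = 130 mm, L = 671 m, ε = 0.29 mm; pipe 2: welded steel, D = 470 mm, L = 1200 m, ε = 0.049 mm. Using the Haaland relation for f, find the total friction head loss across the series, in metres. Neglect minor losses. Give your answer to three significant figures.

Pipe 1: V = 2.788 m/s, Re = 2.42×10^5, ε/D = 0.00223, f = 0.02477, h_1 = f(L/D)V²/2g = 50.64 m
Pipe 2: V = 0.2133 m/s, Re = 6.68×10^4, ε/D = 1.04×10^-4, f = 0.01978, h_2 = f(L/D)V²/2g = 0.1171 m
Series → Q common, losses add: H = Σh = 50.76 m

H ≈ 50.8 m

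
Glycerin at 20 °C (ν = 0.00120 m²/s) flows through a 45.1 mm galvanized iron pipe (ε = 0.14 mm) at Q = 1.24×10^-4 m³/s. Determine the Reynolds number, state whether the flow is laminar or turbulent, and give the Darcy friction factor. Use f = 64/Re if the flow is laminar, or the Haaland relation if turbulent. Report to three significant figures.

Re ≈ 2.92; laminar; f = 64/Re ≈ 21.9

V = 4Q/(πD²) = 0.07762 m/s
Re = VD/ν = 0.07762·0.0451/0.00120 = 2.92
Re < 2300 → laminar → f = 64/Re = 21.94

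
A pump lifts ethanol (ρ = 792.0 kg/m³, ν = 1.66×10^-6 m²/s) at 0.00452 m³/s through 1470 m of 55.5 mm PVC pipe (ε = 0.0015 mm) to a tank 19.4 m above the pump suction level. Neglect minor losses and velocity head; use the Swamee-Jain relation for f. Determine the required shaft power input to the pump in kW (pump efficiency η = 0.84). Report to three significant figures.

V = 4Q/(πD²) = 1.868 m/s; Re = 6.25×10^4; ε/D = 2.70×10^-5; f = 0.01988
h_f = f(L/D)V²/2g = 93.70 m
Total head H = z + h_f = 19.4 + 93.70 = 113.1 m
P_hyd = ρgQH = 792.0·9.81·0.00452·113.1 = 3.972 kW
P_shaft = P_hyd/η = 3.972/0.84 = 4.728 kW

P_shaft ≈ 4.73 kW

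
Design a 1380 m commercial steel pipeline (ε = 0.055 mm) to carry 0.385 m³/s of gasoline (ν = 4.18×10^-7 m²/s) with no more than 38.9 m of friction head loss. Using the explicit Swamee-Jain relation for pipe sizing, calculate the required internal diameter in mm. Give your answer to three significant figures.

Swamee-Jain (Type III): D = 0.66·[ε^1.25·(LQ²/(gh_f))^4.75 + ν·Q^9.4·(L/(gh_f))^5.2]^0.04
LQ²/(gh_f) = 0.5360; L/(gh_f) = 3.616
Term 1 = ε^1.25·(…)^4.75 = 2.45×10^-7; Term 2 = ν·Q^9.4·(…)^5.2 = 4.24×10^-8
D = 0.66·(2.45×10^-7 + 4.24×10^-8)^0.04 = 0.3613 m = 361 mm
Check: V = 3.75 m/s, Re = 3.25×10^6, f = 0.01346, h_f = 37.0 m ≈ 38.9 m ✓

D ≈ 361 mm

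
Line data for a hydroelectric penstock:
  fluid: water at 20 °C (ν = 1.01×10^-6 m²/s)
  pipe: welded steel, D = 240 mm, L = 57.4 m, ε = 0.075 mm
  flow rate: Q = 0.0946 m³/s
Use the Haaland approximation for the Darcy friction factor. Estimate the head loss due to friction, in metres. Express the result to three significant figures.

V = 4Q/(πD²) = 4·0.0946/(π·0.240²) = 2.091 m/s
Re = VD/ν = 2.091·0.240/1.01×10^-6 = 4.97×10^5 → turbulent
ε/D = 0.075/240 = 3.13×10^-4
Haaland: f = 0.01626
h_f = f(L/D)V²/(2g) = 0.01626·(57.4/0.240)·2.091²/(2·9.81) = 0.8668 m

h_f ≈ 0.867 m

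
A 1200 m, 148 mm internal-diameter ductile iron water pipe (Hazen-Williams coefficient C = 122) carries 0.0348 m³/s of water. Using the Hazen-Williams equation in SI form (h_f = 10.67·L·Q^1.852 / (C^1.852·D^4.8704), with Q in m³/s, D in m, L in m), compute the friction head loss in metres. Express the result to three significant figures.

h_f ≈ 38.3 m

h_f = 10.67·1200·0.0348^1.852 / (122^1.852·0.148^4.8704) = 38.33 m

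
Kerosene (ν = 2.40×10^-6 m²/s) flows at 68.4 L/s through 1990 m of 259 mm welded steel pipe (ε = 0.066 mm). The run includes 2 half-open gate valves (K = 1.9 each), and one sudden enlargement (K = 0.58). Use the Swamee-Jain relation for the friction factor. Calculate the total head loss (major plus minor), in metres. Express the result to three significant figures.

V = 4Q/(πD²) = 1.298 m/s; V²/2g = 0.08591 m
Re = 1.40×10^5, ε/D = 2.55×10^-4 → f = 0.01833 (Swamee-Jain)
Major: h_f = f(L/D)·V²/2g = 0.01833·7683·0.08591 = 12.10 m
Minor: ΣK = 4.38; h_m = ΣK·V²/2g = 0.3763 m
Total H_L = 12.10 + 0.3763 = 12.48 m

H_L ≈ 12.5 m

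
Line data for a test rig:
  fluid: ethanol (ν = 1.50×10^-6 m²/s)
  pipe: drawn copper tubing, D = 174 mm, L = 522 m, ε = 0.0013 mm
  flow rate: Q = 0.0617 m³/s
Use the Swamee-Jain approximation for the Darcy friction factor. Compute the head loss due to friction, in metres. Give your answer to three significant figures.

h_f ≈ 14.9 m

V = 4Q/(πD²) = 4·0.0617/(π·0.174²) = 2.595 m/s
Re = VD/ν = 2.595·0.174/1.50×10^-6 = 3.01×10^5 → turbulent
ε/D = 0.0013/174 = 7.47×10^-6
Swamee-Jain: f = 0.01445
h_f = f(L/D)V²/(2g) = 0.01445·(522/0.174)·2.595²/(2·9.81) = 14.88 m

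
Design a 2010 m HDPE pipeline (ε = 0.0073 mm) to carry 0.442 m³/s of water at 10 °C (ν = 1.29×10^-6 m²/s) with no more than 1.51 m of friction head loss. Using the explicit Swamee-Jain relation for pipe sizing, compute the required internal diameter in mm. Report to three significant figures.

D ≈ 785 mm

Swamee-Jain (Type III): D = 0.66·[ε^1.25·(LQ²/(gh_f))^4.75 + ν·Q^9.4·(L/(gh_f))^5.2]^0.04
LQ²/(gh_f) = 26.51; L/(gh_f) = 135.7
Term 1 = ε^1.25·(…)^4.75 = 2.19; Term 2 = ν·Q^9.4·(…)^5.2 = 73.6
D = 0.66·(2.19 + 73.6)^0.04 = 0.7847 m = 785 mm
Check: V = 0.914 m/s, Re = 5.56×10^5, f = 0.01301, h_f = 1.42 m ≈ 1.51 m ✓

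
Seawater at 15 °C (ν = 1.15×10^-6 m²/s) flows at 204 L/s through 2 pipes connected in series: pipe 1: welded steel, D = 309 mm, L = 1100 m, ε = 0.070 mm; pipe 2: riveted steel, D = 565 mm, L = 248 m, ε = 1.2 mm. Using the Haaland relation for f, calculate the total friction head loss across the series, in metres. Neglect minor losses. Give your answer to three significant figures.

H ≈ 20.7 m

Pipe 1: V = 2.720 m/s, Re = 7.31×10^5, ε/D = 2.27×10^-4, f = 0.01514, h_1 = f(L/D)V²/2g = 20.32 m
Pipe 2: V = 0.8137 m/s, Re = 4.00×10^5, ε/D = 0.00212, f = 0.02423, h_2 = f(L/D)V²/2g = 0.3589 m
Series → Q common, losses add: H = Σh = 20.68 m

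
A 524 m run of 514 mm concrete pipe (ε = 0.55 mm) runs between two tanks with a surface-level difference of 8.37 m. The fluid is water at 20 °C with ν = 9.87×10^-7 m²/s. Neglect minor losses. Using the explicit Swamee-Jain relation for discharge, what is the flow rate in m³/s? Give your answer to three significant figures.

Swamee-Jain (Type II): Q = -0.965·√(gD⁵h_f/L)·ln[ε/(3.7D) + √(3.17ν²L/(gD³h_f))]
√(gD⁵h_f/L) = √(9.81·0.514⁵·8.37/524) = 0.07498
ε/(3.7D) = 2.89×10^-4; √(3.17ν²L/(gD³h_f)) = 1.20×10^-5
Q = -0.965·0.07498·ln(3.012×10^-4) = 0.5866 m³/s
Check: V = 2.83 m/s, Re = 1.47×10^6, f = 0.02023, h_f = 8.40 m ≈ 8.37 m ✓

Q ≈ 0.587 m³/s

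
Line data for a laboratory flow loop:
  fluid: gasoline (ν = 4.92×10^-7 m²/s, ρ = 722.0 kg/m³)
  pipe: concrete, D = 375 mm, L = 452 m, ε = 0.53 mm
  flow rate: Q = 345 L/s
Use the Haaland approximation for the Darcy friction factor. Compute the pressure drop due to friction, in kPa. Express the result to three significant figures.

V = 4Q/(πD²) = 4·0.345/(π·0.375²) = 3.124 m/s
Re = VD/ν = 3.124·0.375/4.92×10^-7 = 2.38×10^6 → turbulent
ε/D = 0.53/375 = 0.00141
Haaland: f = 0.02153
h_f = f(L/D)V²/(2g) = 0.02153·(452/0.375)·3.124²/(2·9.81) = 12.91 m
Δp = ρg·h_f = 722.0·9.81·12.91 = 91.41 kPa

Δp ≈ 91.4 kPa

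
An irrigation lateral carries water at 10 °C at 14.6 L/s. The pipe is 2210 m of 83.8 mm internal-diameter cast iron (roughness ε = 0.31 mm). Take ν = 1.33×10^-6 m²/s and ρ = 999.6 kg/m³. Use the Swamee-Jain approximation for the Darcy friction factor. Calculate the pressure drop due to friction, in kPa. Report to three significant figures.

V = 4Q/(πD²) = 4·0.0146/(π·0.0838²) = 2.647 m/s
Re = VD/ν = 2.647·0.0838/1.33×10^-6 = 1.67×10^5 → turbulent
ε/D = 0.31/83.8 = 0.00370
Swamee-Jain: f = 0.02867
h_f = f(L/D)V²/(2g) = 0.02867·(2210/0.0838)·2.647²/(2·9.81) = 270.0 m
Δp = ρg·h_f = 999.6·9.81·270.0 = 2648 kPa

Δp ≈ 2650 kPa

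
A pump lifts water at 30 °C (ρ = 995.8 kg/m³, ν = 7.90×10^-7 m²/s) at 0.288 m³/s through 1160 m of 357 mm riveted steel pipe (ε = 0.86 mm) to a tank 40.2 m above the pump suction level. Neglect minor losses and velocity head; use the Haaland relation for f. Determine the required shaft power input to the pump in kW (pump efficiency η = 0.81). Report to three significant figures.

P_shaft ≈ 258 kW

V = 4Q/(πD²) = 2.877 m/s; Re = 1.30×10^6; ε/D = 0.00241; f = 0.02478
h_f = f(L/D)V²/2g = 33.98 m
Total head H = z + h_f = 40.2 + 33.98 = 74.18 m
P_hyd = ρgQH = 995.8·9.81·0.288·74.18 = 208.7 kW
P_shaft = P_hyd/η = 208.7/0.81 = 257.6 kW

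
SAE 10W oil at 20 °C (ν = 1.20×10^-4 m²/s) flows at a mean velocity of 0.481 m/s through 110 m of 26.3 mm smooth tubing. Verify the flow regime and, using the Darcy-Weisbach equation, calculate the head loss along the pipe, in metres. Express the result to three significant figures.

Re = VD/ν = 0.481·0.02630/1.20×10^-4 = 105 → laminar (Re < 2300)
f = 64/Re = 0.6071
h_f = f(L/D)V²/(2g) = 0.6071·(110/0.02630)·0.481²/(2·9.81) = 29.94 m

h_f ≈ 29.9 m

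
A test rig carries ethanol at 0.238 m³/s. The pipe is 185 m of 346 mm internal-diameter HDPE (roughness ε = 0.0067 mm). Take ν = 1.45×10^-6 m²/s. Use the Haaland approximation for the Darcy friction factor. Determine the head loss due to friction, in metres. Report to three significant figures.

h_f ≈ 2.25 m

V = 4Q/(πD²) = 4·0.238/(π·0.346²) = 2.531 m/s
Re = VD/ν = 2.531·0.346/1.45×10^-6 = 6.04×10^5 → turbulent
ε/D = 0.0067/346 = 1.94×10^-5
Haaland: f = 0.01289
h_f = f(L/D)V²/(2g) = 0.01289·(185/0.346)·2.531²/(2·9.81) = 2.251 m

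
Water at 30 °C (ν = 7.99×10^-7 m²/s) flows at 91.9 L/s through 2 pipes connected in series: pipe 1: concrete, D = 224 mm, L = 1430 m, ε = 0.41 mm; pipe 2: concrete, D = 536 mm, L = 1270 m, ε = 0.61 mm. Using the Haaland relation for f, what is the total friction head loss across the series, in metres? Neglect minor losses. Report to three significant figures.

H ≈ 41.5 m

Pipe 1: V = 2.332 m/s, Re = 6.54×10^5, ε/D = 0.00183, f = 0.02319, h_1 = f(L/D)V²/2g = 41.03 m
Pipe 2: V = 0.4073 m/s, Re = 2.73×10^5, ε/D = 0.00114, f = 0.02116, h_2 = f(L/D)V²/2g = 0.4239 m
Series → Q common, losses add: H = Σh = 41.45 m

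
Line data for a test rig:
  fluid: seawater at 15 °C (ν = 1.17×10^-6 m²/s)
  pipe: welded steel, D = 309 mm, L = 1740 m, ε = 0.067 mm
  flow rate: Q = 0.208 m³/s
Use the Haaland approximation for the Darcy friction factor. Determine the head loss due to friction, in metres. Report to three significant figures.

V = 4Q/(πD²) = 4·0.208/(π·0.309²) = 2.774 m/s
Re = VD/ν = 2.774·0.309/1.17×10^-6 = 7.33×10^5 → turbulent
ε/D = 0.067/309 = 2.17×10^-4
Haaland: f = 0.01504
h_f = f(L/D)V²/(2g) = 0.01504·(1740/0.309)·2.774²/(2·9.81) = 33.20 m

h_f ≈ 33.2 m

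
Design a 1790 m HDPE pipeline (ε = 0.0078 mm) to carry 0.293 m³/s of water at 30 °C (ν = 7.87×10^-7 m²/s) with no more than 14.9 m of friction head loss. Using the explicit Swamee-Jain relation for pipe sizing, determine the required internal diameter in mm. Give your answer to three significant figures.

Swamee-Jain (Type III): D = 0.66·[ε^1.25·(LQ²/(gh_f))^4.75 + ν·Q^9.4·(L/(gh_f))^5.2]^0.04
LQ²/(gh_f) = 1.051; L/(gh_f) = 12.25
Term 1 = ε^1.25·(…)^4.75 = 5.23×10^-7; Term 2 = ν·Q^9.4·(…)^5.2 = 3.48×10^-6
D = 0.66·(5.23×10^-7 + 3.48×10^-6)^0.04 = 0.4015 m = 401 mm
Check: V = 2.31 m/s, Re = 1.18×10^6, f = 0.01180, h_f = 14.4 m ≈ 14.9 m ✓

D ≈ 401 mm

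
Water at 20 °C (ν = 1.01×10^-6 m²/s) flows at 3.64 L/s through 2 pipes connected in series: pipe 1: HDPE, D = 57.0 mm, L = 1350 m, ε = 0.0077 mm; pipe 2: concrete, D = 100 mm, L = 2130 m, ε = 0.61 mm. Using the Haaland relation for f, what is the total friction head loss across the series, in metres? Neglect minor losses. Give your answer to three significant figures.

H ≈ 55.0 m

Pipe 1: V = 1.426 m/s, Re = 8.05×10^4, ε/D = 1.35×10^-4, f = 0.01919, h_1 = f(L/D)V²/2g = 47.13 m
Pipe 2: V = 0.4635 m/s, Re = 4.59×10^4, ε/D = 0.00610, f = 0.03394, h_2 = f(L/D)V²/2g = 7.915 m
Series → Q common, losses add: H = Σh = 55.05 m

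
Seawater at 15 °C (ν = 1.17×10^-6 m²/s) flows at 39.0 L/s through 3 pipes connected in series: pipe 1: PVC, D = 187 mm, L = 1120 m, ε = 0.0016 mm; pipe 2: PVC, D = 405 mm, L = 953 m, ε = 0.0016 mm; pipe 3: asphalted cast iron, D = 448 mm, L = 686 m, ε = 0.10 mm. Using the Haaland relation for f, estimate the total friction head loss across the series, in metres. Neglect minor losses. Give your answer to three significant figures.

Pipe 1: V = 1.420 m/s, Re = 2.27×10^5, ε/D = 8.56×10^-6, f = 0.01518, h_1 = f(L/D)V²/2g = 9.343 m
Pipe 2: V = 0.3027 m/s, Re = 1.05×10^5, ε/D = 3.95×10^-6, f = 0.01767, h_2 = f(L/D)V²/2g = 0.1942 m
Pipe 3: V = 0.2474 m/s, Re = 9.47×10^4, ε/D = 2.23×10^-4, f = 0.01901, h_3 = f(L/D)V²/2g = 0.09084 m
Series → Q common, losses add: H = Σh = 9.628 m

H ≈ 9.63 m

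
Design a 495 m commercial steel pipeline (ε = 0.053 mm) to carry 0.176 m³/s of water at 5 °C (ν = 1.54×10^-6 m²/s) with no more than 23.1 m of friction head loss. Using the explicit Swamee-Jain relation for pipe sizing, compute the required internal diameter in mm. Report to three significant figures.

D ≈ 246 mm

Swamee-Jain (Type III): D = 0.66·[ε^1.25·(LQ²/(gh_f))^4.75 + ν·Q^9.4·(L/(gh_f))^5.2]^0.04
LQ²/(gh_f) = 0.06766; L/(gh_f) = 2.184
Term 1 = ε^1.25·(…)^4.75 = 1.26×10^-11; Term 2 = ν·Q^9.4·(…)^5.2 = 7.24×10^-12
D = 0.66·(1.26×10^-11 + 7.24×10^-12)^0.04 = 0.2463 m = 246 mm
Check: V = 3.69 m/s, Re = 5.91×10^5, f = 0.01545, h_f = 21.6 m ≈ 23.1 m ✓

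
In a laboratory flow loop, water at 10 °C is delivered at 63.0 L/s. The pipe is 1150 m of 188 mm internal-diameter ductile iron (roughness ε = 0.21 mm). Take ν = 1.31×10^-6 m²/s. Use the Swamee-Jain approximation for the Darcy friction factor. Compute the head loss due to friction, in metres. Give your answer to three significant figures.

h_f ≈ 34.0 m

V = 4Q/(πD²) = 4·0.0630/(π·0.188²) = 2.270 m/s
Re = VD/ν = 2.270·0.188/1.31×10^-6 = 3.26×10^5 → turbulent
ε/D = 0.21/188 = 0.00112
Swamee-Jain: f = 0.02115
h_f = f(L/D)V²/(2g) = 0.02115·(1150/0.188)·2.270²/(2·9.81) = 33.96 m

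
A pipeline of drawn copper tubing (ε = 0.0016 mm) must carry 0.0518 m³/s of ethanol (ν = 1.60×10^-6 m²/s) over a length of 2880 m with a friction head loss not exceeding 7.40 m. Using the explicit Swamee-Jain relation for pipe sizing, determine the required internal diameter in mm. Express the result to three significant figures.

Swamee-Jain (Type III): D = 0.66·[ε^1.25·(LQ²/(gh_f))^4.75 + ν·Q^9.4·(L/(gh_f))^5.2]^0.04
LQ²/(gh_f) = 0.1065; L/(gh_f) = 39.67
Term 1 = ε^1.25·(…)^4.75 = 1.36×10^-12; Term 2 = ν·Q^9.4·(…)^5.2 = 2.70×10^-10
D = 0.66·(1.36×10^-12 + 2.70×10^-10)^0.04 = 0.2734 m = 273 mm
Check: V = 0.882 m/s, Re = 1.51×10^5, f = 0.01647, h_f = 6.88 m ≈ 7.40 m ✓

D ≈ 273 mm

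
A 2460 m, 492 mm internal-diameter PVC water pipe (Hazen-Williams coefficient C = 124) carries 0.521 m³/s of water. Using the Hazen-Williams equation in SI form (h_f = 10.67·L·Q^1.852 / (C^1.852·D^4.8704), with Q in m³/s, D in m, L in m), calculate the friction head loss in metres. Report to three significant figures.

h_f ≈ 33.0 m

h_f = 10.67·2460·0.521^1.852 / (124^1.852·0.492^4.8704) = 32.95 m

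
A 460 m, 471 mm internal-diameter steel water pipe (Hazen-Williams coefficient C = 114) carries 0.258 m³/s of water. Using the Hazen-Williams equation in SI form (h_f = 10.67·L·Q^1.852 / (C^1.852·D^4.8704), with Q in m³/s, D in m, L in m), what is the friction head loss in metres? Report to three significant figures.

h_f ≈ 2.42 m

h_f = 10.67·460·0.258^1.852 / (114^1.852·0.471^4.8704) = 2.423 m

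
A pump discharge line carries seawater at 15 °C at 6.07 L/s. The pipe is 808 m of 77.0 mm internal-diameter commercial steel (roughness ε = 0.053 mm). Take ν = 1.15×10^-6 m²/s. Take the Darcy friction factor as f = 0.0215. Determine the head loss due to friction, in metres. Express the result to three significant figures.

h_f ≈ 19.5 m

V = 4Q/(πD²) = 4·0.00607/(π·0.0770²) = 1.304 m/s
h_f = f(L/D)V²/(2g) = 0.02150·(808/0.0770)·1.304²/(2·9.81) = 19.54 m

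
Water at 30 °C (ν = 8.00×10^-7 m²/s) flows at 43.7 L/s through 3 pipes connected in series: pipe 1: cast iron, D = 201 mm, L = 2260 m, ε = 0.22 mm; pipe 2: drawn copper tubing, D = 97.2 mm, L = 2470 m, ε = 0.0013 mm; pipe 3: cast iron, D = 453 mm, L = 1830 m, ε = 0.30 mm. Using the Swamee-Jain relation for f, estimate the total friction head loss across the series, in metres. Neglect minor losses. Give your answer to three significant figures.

Pipe 1: V = 1.377 m/s, Re = 3.46×10^5, ε/D = 0.00109, f = 0.02101, h_1 = f(L/D)V²/2g = 22.84 m
Pipe 2: V = 5.889 m/s, Re = 7.16×10^5, ε/D = 1.34×10^-5, f = 0.01256, h_2 = f(L/D)V²/2g = 564.0 m
Pipe 3: V = 0.2711 m/s, Re = 1.54×10^5, ε/D = 6.62×10^-4, f = 0.02018, h_3 = f(L/D)V²/2g = 0.3055 m
Series → Q common, losses add: H = Σh = 587.2 m

H ≈ 587 m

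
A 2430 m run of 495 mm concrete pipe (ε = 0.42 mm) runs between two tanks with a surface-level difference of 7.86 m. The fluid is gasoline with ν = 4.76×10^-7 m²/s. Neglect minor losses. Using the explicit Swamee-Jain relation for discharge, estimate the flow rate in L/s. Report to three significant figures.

Swamee-Jain (Type II): Q = -0.965·√(gD⁵h_f/L)·ln[ε/(3.7D) + √(3.17ν²L/(gD³h_f))]
√(gD⁵h_f/L) = √(9.81·0.495⁵·7.86/2430) = 0.03071
ε/(3.7D) = 2.29×10^-4; √(3.17ν²L/(gD³h_f)) = 1.37×10^-5
Q = -0.965·0.03071·ln(2.430×10^-4) = 0.2466 m³/s
Check: V = 1.28 m/s, Re = 1.33×10^6, f = 0.01921, h_f = 7.89 m ≈ 7.86 m ✓

Q ≈ 247 L/s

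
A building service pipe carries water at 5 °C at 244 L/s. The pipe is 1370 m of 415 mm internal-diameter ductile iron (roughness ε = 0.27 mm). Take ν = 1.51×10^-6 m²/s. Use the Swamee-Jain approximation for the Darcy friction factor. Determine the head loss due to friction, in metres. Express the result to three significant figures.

V = 4Q/(πD²) = 4·0.244/(π·0.415²) = 1.804 m/s
Re = VD/ν = 1.804·0.415/1.51×10^-6 = 4.96×10^5 → turbulent
ε/D = 0.27/415 = 6.51×10^-4
Swamee-Jain: f = 0.01866
h_f = f(L/D)V²/(2g) = 0.01866·(1370/0.415)·1.804²/(2·9.81) = 10.22 m

h_f ≈ 10.2 m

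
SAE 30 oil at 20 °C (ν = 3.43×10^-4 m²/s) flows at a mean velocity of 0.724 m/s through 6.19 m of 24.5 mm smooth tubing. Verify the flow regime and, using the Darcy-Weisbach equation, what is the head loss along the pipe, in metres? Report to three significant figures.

Re = VD/ν = 0.724·0.02450/3.43×10^-4 = 51.7 → laminar (Re < 2300)
f = 64/Re = 1.238
h_f = f(L/D)V²/(2g) = 1.238·(6.19/0.02450)·0.724²/(2·9.81) = 8.354 m

h_f ≈ 8.35 m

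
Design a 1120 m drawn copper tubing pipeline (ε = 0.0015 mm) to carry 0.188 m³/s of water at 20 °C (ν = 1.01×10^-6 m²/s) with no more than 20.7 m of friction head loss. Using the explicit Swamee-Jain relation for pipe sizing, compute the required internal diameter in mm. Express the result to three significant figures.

Swamee-Jain (Type III): D = 0.66·[ε^1.25·(LQ²/(gh_f))^4.75 + ν·Q^9.4·(L/(gh_f))^5.2]^0.04
LQ²/(gh_f) = 0.1949; L/(gh_f) = 5.515
Term 1 = ε^1.25·(…)^4.75 = 2.22×10^-11; Term 2 = ν·Q^9.4·(…)^5.2 = 1.09×10^-9
D = 0.66·(2.22×10^-11 + 1.09×10^-9)^0.04 = 0.2893 m = 289 mm
Check: V = 2.86 m/s, Re = 8.19×10^5, f = 0.01212, h_f = 19.6 m ≈ 20.7 m ✓

D ≈ 289 mm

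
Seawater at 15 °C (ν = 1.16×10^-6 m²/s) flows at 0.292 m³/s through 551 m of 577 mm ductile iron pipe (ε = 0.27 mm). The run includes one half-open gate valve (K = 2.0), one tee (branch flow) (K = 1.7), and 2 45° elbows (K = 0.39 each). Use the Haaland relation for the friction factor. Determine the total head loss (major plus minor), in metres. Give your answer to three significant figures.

V = 4Q/(πD²) = 1.117 m/s; V²/2g = 0.06356 m
Re = 5.55×10^5, ε/D = 4.68×10^-4 → f = 0.01729 (Haaland)
Major: h_f = f(L/D)·V²/2g = 0.01729·954.9·0.06356 = 1.049 m
Minor: ΣK = 4.48; h_m = ΣK·V²/2g = 0.2847 m
Total H_L = 1.049 + 0.2847 = 1.334 m

H_L ≈ 1.33 m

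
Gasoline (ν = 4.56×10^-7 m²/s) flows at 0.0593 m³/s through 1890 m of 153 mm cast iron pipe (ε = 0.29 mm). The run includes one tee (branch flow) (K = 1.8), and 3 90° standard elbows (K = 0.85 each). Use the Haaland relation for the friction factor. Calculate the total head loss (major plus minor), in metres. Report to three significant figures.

V = 4Q/(πD²) = 3.225 m/s; V²/2g = 0.5302 m
Re = 1.08×10^6, ε/D = 0.00190 → f = 0.02329 (Haaland)
Major: h_f = f(L/D)·V²/2g = 0.02329·12353·0.5302 = 152.6 m
Minor: ΣK = 4.35; h_m = ΣK·V²/2g = 2.307 m
Total H_L = 152.6 + 2.307 = 154.9 m

H_L ≈ 155 m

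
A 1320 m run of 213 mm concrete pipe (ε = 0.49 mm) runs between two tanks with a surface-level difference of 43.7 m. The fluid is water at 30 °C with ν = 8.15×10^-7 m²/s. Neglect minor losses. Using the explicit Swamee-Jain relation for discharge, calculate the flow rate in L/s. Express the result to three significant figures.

Swamee-Jain (Type II): Q = -0.965·√(gD⁵h_f/L)·ln[ε/(3.7D) + √(3.17ν²L/(gD³h_f))]
√(gD⁵h_f/L) = √(9.81·0.213⁵·43.7/1320) = 0.01193
ε/(3.7D) = 6.22×10^-4; √(3.17ν²L/(gD³h_f)) = 2.59×10^-5
Q = -0.965·0.01193·ln(6.477×10^-4) = 0.08455 m³/s
Check: V = 2.37 m/s, Re = 6.20×10^5, f = 0.02468, h_f = 43.9 m ≈ 43.7 m ✓

Q ≈ 84.5 L/s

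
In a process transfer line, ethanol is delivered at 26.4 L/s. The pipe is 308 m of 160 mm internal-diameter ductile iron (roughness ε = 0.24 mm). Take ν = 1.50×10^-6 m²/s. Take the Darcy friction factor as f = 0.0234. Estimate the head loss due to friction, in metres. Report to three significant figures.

V = 4Q/(πD²) = 4·0.0264/(π·0.160²) = 1.313 m/s
h_f = f(L/D)V²/(2g) = 0.02340·(308/0.160)·1.313²/(2·9.81) = 3.958 m

h_f ≈ 3.96 m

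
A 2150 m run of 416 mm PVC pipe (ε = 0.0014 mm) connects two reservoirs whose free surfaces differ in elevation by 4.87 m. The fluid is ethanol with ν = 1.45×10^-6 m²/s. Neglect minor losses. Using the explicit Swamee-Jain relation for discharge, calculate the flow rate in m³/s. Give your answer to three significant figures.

Q ≈ 0.155 m³/s

Swamee-Jain (Type II): Q = -0.965·√(gD⁵h_f/L)·ln[ε/(3.7D) + √(3.17ν²L/(gD³h_f))]
√(gD⁵h_f/L) = √(9.81·0.416⁵·4.87/2150) = 0.01664
ε/(3.7D) = 9.10×10^-7; √(3.17ν²L/(gD³h_f)) = 6.45×10^-5
Q = -0.965·0.01664·ln(6.546×10^-5) = 0.1547 m³/s
Check: V = 1.14 m/s, Re = 3.27×10^5, f = 0.01419, h_f = 4.84 m ≈ 4.87 m ✓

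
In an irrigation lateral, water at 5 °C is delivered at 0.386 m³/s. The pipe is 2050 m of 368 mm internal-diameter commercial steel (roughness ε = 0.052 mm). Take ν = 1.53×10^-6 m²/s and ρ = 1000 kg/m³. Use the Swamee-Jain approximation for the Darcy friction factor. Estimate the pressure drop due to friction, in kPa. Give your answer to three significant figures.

Δp ≈ 521 kPa

V = 4Q/(πD²) = 4·0.386/(π·0.368²) = 3.629 m/s
Re = VD/ν = 3.629·0.368/1.53×10^-6 = 8.73×10^5 → turbulent
ε/D = 0.052/368 = 1.41×10^-4
Swamee-Jain: f = 0.01421
h_f = f(L/D)V²/(2g) = 0.01421·(2050/0.368)·3.629²/(2·9.81) = 53.16 m
Δp = ρg·h_f = 1000·9.81·53.16 = 521.5 kPa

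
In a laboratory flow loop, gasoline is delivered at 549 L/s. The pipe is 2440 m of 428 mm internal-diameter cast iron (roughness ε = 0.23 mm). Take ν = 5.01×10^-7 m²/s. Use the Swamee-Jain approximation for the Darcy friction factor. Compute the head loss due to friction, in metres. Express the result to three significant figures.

V = 4Q/(πD²) = 4·0.549/(π·0.428²) = 3.816 m/s
Re = VD/ν = 3.816·0.428/5.01×10^-7 = 3.26×10^6 → turbulent
ε/D = 0.23/428 = 5.37×10^-4
Swamee-Jain: f = 0.01718
h_f = f(L/D)V²/(2g) = 0.01718·(2440/0.428)·3.816²/(2·9.81) = 72.68 m

h_f ≈ 72.7 m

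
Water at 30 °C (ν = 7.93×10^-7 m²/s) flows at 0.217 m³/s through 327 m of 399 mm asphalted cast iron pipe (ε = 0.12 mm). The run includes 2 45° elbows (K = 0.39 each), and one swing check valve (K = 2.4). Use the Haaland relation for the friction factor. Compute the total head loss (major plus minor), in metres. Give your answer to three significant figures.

V = 4Q/(πD²) = 1.735 m/s; V²/2g = 0.1535 m
Re = 8.73×10^5, ε/D = 3.01×10^-4 → f = 0.01569 (Haaland)
Major: h_f = f(L/D)·V²/2g = 0.01569·819.5·0.1535 = 1.974 m
Minor: ΣK = 3.18; h_m = ΣK·V²/2g = 0.4882 m
Total H_L = 1.974 + 0.4882 = 2.463 m

H_L ≈ 2.46 m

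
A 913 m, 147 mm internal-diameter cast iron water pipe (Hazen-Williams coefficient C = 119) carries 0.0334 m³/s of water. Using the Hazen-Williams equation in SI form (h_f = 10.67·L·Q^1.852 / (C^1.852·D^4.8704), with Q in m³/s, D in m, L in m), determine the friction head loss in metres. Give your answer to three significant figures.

h_f = 10.67·913·0.0334^1.852 / (119^1.852·0.147^4.8704) = 29.25 m

h_f ≈ 29.3 m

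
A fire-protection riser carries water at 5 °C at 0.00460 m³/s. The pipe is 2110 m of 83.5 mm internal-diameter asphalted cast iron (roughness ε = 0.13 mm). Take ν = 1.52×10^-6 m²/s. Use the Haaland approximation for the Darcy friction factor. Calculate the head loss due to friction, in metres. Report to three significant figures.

V = 4Q/(πD²) = 4·0.00460/(π·0.0835²) = 0.8400 m/s
Re = VD/ν = 0.8400·0.0835/1.52×10^-6 = 4.61×10^4 → turbulent
ε/D = 0.13/83.5 = 0.00156
Haaland: f = 0.02543
h_f = f(L/D)V²/(2g) = 0.02543·(2110/0.0835)·0.8400²/(2·9.81) = 23.12 m

h_f ≈ 23.1 m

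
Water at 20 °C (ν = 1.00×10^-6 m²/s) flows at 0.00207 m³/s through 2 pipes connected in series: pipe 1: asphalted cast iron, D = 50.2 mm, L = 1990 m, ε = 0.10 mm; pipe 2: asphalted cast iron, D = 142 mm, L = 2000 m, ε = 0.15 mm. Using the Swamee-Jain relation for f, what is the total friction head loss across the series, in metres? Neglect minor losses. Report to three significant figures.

Pipe 1: V = 1.046 m/s, Re = 5.25×10^4, ε/D = 0.00199, f = 0.02663, h_1 = f(L/D)V²/2g = 58.84 m
Pipe 2: V = 0.1307 m/s, Re = 1.86×10^4, ε/D = 0.00106, f = 0.02865, h_2 = f(L/D)V²/2g = 0.3514 m
Series → Q common, losses add: H = Σh = 59.19 m

H ≈ 59.2 m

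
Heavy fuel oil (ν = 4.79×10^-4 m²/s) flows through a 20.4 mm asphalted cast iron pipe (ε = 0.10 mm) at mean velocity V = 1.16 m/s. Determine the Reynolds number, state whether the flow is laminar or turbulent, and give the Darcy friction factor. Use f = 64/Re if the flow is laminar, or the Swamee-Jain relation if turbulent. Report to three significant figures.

Re ≈ 49.4; laminar; f = 64/Re ≈ 1.30

Re = VD/ν = 1.160·0.0204/4.79×10^-4 = 49.4
Re < 2300 → laminar → f = 64/Re = 1.295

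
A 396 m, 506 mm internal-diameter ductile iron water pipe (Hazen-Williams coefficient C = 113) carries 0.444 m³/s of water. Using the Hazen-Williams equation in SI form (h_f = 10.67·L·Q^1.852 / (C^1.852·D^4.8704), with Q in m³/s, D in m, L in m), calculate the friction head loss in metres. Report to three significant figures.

h_f = 10.67·396·0.444^1.852 / (113^1.852·0.506^4.8704) = 4.087 m

h_f ≈ 4.09 m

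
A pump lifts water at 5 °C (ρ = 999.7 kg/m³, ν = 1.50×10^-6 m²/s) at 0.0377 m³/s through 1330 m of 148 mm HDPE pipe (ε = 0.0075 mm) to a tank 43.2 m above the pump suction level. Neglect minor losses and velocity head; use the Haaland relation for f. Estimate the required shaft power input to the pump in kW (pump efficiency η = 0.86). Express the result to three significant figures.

P_shaft ≈ 33.3 kW

V = 4Q/(πD²) = 2.191 m/s; Re = 2.16×10^5; ε/D = 5.07×10^-5; f = 0.01562
h_f = f(L/D)V²/2g = 34.36 m
Total head H = z + h_f = 43.2 + 34.36 = 77.56 m
P_hyd = ρgQH = 999.7·9.81·0.0377·77.56 = 28.68 kW
P_shaft = P_hyd/η = 28.68/0.86 = 33.35 kW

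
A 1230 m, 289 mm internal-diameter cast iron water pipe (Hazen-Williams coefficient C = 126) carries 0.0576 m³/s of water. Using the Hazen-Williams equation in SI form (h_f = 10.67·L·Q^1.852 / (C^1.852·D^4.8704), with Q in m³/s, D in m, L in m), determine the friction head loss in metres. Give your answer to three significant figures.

h_f ≈ 3.62 m

h_f = 10.67·1230·0.0576^1.852 / (126^1.852·0.289^4.8704) = 3.615 m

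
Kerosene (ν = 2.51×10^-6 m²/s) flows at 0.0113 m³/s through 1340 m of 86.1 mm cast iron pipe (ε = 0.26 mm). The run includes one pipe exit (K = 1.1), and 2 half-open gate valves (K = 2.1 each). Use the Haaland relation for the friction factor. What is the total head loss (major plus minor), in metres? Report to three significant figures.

H_L ≈ 84.6 m

V = 4Q/(πD²) = 1.941 m/s; V²/2g = 0.1920 m
Re = 6.66×10^4, ε/D = 0.00302 → f = 0.02798 (Haaland)
Major: h_f = f(L/D)·V²/2g = 0.02798·15563·0.1920 = 83.59 m
Minor: ΣK = 5.30; h_m = ΣK·V²/2g = 1.018 m
Total H_L = 83.59 + 1.018 = 84.61 m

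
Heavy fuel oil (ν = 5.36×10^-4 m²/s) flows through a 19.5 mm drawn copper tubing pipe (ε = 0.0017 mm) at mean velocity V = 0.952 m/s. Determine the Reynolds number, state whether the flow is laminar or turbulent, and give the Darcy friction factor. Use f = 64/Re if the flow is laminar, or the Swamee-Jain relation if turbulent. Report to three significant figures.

Re ≈ 34.6; laminar; f = 64/Re ≈ 1.85

Re = VD/ν = 0.9520·0.0195/5.36×10^-4 = 34.6
Re < 2300 → laminar → f = 64/Re = 1.848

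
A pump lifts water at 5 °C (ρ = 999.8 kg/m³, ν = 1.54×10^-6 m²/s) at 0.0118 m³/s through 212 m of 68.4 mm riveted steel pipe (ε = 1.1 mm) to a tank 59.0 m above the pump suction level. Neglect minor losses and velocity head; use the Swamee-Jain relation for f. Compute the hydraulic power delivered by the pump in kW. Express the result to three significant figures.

V = 4Q/(πD²) = 3.211 m/s; Re = 1.43×10^5; ε/D = 0.0161; f = 0.04531
h_f = f(L/D)V²/2g = 73.82 m
Total head H = z + h_f = 59.0 + 73.82 = 132.8 m
P_hyd = ρgQH = 999.8·9.81·0.0118·132.8 = 15.37 kW

P_hyd ≈ 15.4 kW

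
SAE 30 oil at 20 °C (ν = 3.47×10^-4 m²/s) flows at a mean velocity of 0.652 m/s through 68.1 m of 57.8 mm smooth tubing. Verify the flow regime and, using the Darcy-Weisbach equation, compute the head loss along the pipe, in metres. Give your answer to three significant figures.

Re = VD/ν = 0.652·0.05780/3.47×10^-4 = 109 → laminar (Re < 2300)
f = 64/Re = 0.5893
h_f = f(L/D)V²/(2g) = 0.5893·(68.1/0.05780)·0.652²/(2·9.81) = 15.04 m

h_f ≈ 15.0 m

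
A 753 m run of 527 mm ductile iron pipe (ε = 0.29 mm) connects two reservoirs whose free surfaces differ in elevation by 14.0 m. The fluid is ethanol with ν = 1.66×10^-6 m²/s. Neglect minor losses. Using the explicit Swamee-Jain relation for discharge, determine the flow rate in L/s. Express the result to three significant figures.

Swamee-Jain (Type II): Q = -0.965·√(gD⁵h_f/L)·ln[ε/(3.7D) + √(3.17ν²L/(gD³h_f))]
√(gD⁵h_f/L) = √(9.81·0.527⁵·14.0/753) = 0.08610
ε/(3.7D) = 1.49×10^-4; √(3.17ν²L/(gD³h_f)) = 1.81×10^-5
Q = -0.965·0.08610·ln(1.668×10^-4) = 0.7228 m³/s
Check: V = 3.31 m/s, Re = 1.05×10^6, f = 0.01761, h_f = 14.1 m ≈ 14.0 m ✓

Q ≈ 723 L/s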